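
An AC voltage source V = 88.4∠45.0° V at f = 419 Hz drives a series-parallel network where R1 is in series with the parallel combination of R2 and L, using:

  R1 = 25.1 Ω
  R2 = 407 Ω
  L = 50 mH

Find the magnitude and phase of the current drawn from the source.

Step 1 — Angular frequency: ω = 2π·f = 2π·419 = 2633 rad/s.
Step 2 — Component impedances:
  R1: Z = R = 25.1 Ω
  R2: Z = R = 407 Ω
  L: Z = jωL = j·2633·0.05 = 0 + j131.6 Ω
Step 3 — Parallel branch: R2 || L = 1/(1/R2 + 1/L) = 38.54 + j119.2 Ω.
Step 4 — Series with R1: Z_total = R1 + (R2 || L) = 63.64 + j119.2 Ω = 135.1∠61.9° Ω.
Step 5 — Source phasor: V = 88.4∠45.0° V = 62.51 + j62.51 V.
Step 6 — Ohm's law: I = V / Z_total = (62.51 + j62.51) / (63.64 + j119.2) = 0.6261 - j0.1902 A.
Step 7 — Convert to polar: |I| = 0.6543 A, ∠I = -16.9°.

I = 0.6543∠-16.9° A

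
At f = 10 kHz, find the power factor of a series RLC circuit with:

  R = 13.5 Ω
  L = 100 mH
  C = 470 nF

Step 1 — Angular frequency: ω = 2π·f = 2π·1e+04 = 6.283e+04 rad/s.
Step 2 — Component impedances:
  R: Z = R = 13.5 Ω
  L: Z = jωL = j·6.283e+04·0.1 = 0 + j6283 Ω
  C: Z = 1/(jωC) = -j/(ω·C) = 0 - j33.86 Ω
Step 3 — Series combination: Z_total = R + L + C = 13.5 + j6249 Ω = 6249∠89.9° Ω.
Step 4 — Power factor: PF = cos(φ) = Re(Z)/|Z| = 13.5/6249 = 0.00216.
Step 5 — Type: Im(Z) = 6249 ⇒ lagging (phase φ = 89.9°).

PF = 0.00216 (lagging, φ = 89.9°)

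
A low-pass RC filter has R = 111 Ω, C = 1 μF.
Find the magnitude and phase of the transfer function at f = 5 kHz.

Step 1 — Angular frequency: ω = 2π·5000 = 3.142e+04 rad/s.
Step 2 — Transfer function: H(jω) = 1/(1 + jωRC).
Step 3 — Denominator: 1 + jωRC = 1 + j·3.142e+04·111·1e-06 = 1 + j3.487.
Step 4 — H = 0.07599 - j0.265.
Step 5 — Magnitude: |H| = 0.2757 (-11.2 dB); phase: φ = -74.0°.

|H| = 0.2757 (-11.2 dB), φ = -74.0°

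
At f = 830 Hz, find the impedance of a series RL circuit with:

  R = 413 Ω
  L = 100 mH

Step 1 — Angular frequency: ω = 2π·f = 2π·830 = 5215 rad/s.
Step 2 — Component impedances:
  R: Z = R = 413 Ω
  L: Z = jωL = j·5215·0.1 = 0 + j521.5 Ω
Step 3 — Series combination: Z_total = R + L = 413 + j521.5 Ω = 665.2∠51.6° Ω.

Z = 413 + j521.5 Ω = 665.2∠51.6° Ω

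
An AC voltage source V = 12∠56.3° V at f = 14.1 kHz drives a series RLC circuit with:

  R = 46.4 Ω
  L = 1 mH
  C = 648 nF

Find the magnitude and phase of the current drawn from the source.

Step 1 — Angular frequency: ω = 2π·f = 2π·1.41e+04 = 8.859e+04 rad/s.
Step 2 — Component impedances:
  R: Z = R = 46.4 Ω
  L: Z = jωL = j·8.859e+04·0.001 = 0 + j88.59 Ω
  C: Z = 1/(jωC) = -j/(ω·C) = 0 - j17.42 Ω
Step 3 — Series combination: Z_total = R + L + C = 46.4 + j71.17 Ω = 84.96∠56.9° Ω.
Step 4 — Source phasor: V = 12∠56.3° V = 6.658 + j9.983 V.
Step 5 — Ohm's law: I = V / Z_total = (6.658 + j9.983) / (46.4 + j71.17) = 0.1412 - j0.001476 A.
Step 6 — Convert to polar: |I| = 0.1412 A, ∠I = -0.6°.

I = 0.1412∠-0.6° A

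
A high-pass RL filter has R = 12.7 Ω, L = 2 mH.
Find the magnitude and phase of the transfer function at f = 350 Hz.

Step 1 — Angular frequency: ω = 2π·350 = 2199 rad/s.
Step 2 — Transfer function: H(jω) = jωL/(R + jωL).
Step 3 — Numerator jωL = j·4.398; denominator R + jωL = 12.7 + j4.398.
Step 4 — H = 0.1071 + j0.3092.
Step 5 — Magnitude: |H| = 0.3272 (-9.7 dB); phase: φ = 70.9°.

|H| = 0.3272 (-9.7 dB), φ = 70.9°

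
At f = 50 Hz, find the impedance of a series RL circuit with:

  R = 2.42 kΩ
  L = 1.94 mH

Step 1 — Angular frequency: ω = 2π·f = 2π·50 = 314.2 rad/s.
Step 2 — Component impedances:
  R: Z = R = 2420 Ω
  L: Z = jωL = j·314.2·0.00194 = 0 + j0.6095 Ω
Step 3 — Series combination: Z_total = R + L = 2420 + j0.6095 Ω = 2420∠0.0° Ω.

Z = 2420 + j0.6095 Ω = 2420∠0.0° Ω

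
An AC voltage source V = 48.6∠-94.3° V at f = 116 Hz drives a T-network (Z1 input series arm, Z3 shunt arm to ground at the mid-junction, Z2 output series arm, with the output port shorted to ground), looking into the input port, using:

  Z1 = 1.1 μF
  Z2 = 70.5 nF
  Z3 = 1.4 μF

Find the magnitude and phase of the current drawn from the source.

Step 1 — Angular frequency: ω = 2π·f = 2π·116 = 728.8 rad/s.
Step 2 — Component impedances:
  Z1: Z = 1/(jωC) = -j/(ω·C) = 0 - j1247 Ω
  Z2: Z = 1/(jωC) = -j/(ω·C) = 0 - j1.946e+04 Ω
  Z3: Z = 1/(jωC) = -j/(ω·C) = 0 - j980 Ω
Step 3 — With the output port shorted to ground, the output series arm Z2 runs from the junction to ground; the shunt arm Z3 also runs from the junction to ground. They appear in parallel: Z3 || Z2 = 0 - j933 Ω.
Step 4 — Series with input arm Z1: Z_in = Z1 + (Z3 || Z2) = 0 - j2180 Ω = 2180∠-90.0° Ω.
Step 5 — Source phasor: V = 48.6∠-94.3° V = -3.644 - j48.46 V.
Step 6 — Ohm's law: I = V / Z_total = (-3.644 - j48.46) / (0 - j2180) = 0.02223 - j0.001671 A.
Step 7 — Convert to polar: |I| = 0.02229 A, ∠I = -4.3°.

I = 0.02229∠-4.3° A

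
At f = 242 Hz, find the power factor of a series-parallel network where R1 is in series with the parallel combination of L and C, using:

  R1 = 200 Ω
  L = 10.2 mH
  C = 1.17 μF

Step 1 — Angular frequency: ω = 2π·f = 2π·242 = 1521 rad/s.
Step 2 — Component impedances:
  R1: Z = R = 200 Ω
  L: Z = jωL = j·1521·0.0102 = 0 + j15.51 Ω
  C: Z = 1/(jωC) = -j/(ω·C) = 0 - j562.1 Ω
Step 3 — Parallel branch: L || C = 1/(1/L + 1/C) = 0 + j15.95 Ω.
Step 4 — Series with R1: Z_total = R1 + (L || C) = 200 + j15.95 Ω = 200.6∠4.6° Ω.
Step 5 — Power factor: PF = cos(φ) = Re(Z)/|Z| = 200/200.635 = 0.9968.
Step 6 — Type: Im(Z) = 15.95 ⇒ lagging (phase φ = 4.6°).

PF = 0.9968 (lagging, φ = 4.6°)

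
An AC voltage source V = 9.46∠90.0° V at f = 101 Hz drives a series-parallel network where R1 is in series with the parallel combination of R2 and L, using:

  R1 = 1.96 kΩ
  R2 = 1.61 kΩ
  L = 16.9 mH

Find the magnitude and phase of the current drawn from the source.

Step 1 — Angular frequency: ω = 2π·f = 2π·101 = 634.6 rad/s.
Step 2 — Component impedances:
  R1: Z = R = 1960 Ω
  R2: Z = R = 1610 Ω
  L: Z = jωL = j·634.6·0.0169 = 0 + j10.72 Ω
Step 3 — Parallel branch: R2 || L = 1/(1/R2 + 1/L) = 0.07144 + j10.72 Ω.
Step 4 — Series with R1: Z_total = R1 + (R2 || L) = 1960 + j10.72 Ω = 1960∠0.3° Ω.
Step 5 — Source phasor: V = 9.46∠90.0° V = 0 + j9.46 V.
Step 6 — Ohm's law: I = V / Z_total = (0 + j9.46) / (1960 + j10.72) = 2.641e-05 + j0.004826 A.
Step 7 — Convert to polar: |I| = 0.004826 A, ∠I = 89.7°.

I = 0.004826∠89.7° A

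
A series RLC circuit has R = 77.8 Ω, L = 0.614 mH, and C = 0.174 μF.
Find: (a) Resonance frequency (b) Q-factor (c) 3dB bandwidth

Step 1 — Resonance: ω₀ = 1/√(LC) = 1/√(0.000614·1.74e-07) = 9.675e+04 rad/s.
Step 2 — f₀ = ω₀/(2π) = 1.54e+04 Hz.
Step 3 — Series Q: Q = ω₀L/R = 9.675e+04·0.000614/77.8 = 0.7635.
Step 4 — Bandwidth: Δω = ω₀/Q = 1.267e+05 rad/s; BW = Δω/(2π) = 2.017e+04 Hz.

(a) f₀ = 1.54e+04 Hz  (b) Q = 0.7635  (c) BW = 2.017e+04 Hz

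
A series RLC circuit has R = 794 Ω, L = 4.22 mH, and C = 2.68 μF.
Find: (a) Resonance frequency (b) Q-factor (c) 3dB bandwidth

Step 1 — Resonance: ω₀ = 1/√(LC) = 1/√(0.00422·2.68e-06) = 9403 rad/s.
Step 2 — f₀ = ω₀/(2π) = 1497 Hz.
Step 3 — Series Q: Q = ω₀L/R = 9403·0.00422/794 = 0.04998.
Step 4 — Bandwidth: Δω = ω₀/Q = 1.882e+05 rad/s; BW = Δω/(2π) = 2.995e+04 Hz.

(a) f₀ = 1497 Hz  (b) Q = 0.04998  (c) BW = 2.995e+04 Hz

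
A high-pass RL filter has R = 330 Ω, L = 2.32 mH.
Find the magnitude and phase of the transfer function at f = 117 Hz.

Step 1 — Angular frequency: ω = 2π·117 = 735.1 rad/s.
Step 2 — Transfer function: H(jω) = jωL/(R + jωL).
Step 3 — Numerator jωL = j·1.706; denominator R + jωL = 330 + j1.706.
Step 4 — H = 2.671e-05 + j0.005168.
Step 5 — Magnitude: |H| = 0.005168 (-45.7 dB); phase: φ = 89.7°.

|H| = 0.005168 (-45.7 dB), φ = 89.7°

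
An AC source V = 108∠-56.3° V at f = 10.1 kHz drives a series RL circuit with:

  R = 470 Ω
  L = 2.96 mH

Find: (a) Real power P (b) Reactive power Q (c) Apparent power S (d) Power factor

Step 1 — Angular frequency: ω = 2π·f = 2π·1.01e+04 = 6.346e+04 rad/s.
Step 2 — Component impedances:
  R: Z = R = 470 Ω
  L: Z = jωL = j·6.346e+04·0.00296 = 0 + j187.8 Ω
Step 3 — Series combination: Z_total = R + L = 470 + j187.8 Ω = 506.1∠21.8° Ω.
Step 4 — Source phasor: V = 108∠-56.3° V = 59.92 - j89.85 V.
Step 5 — Current: I = V / Z = 0.04405 - j0.2088 A = 0.2134∠-78.1° A.
Step 6 — Complex power: S = V·I* = 21.4 + j8.552 VA.
Step 7 — Real power: P = Re(S) = 21.4 W.
Step 8 — Reactive power: Q = Im(S) = 8.552 VAR.
Step 9 — Apparent power: |S| = 23.04 VA.
Step 10 — Power factor: PF = P/|S| = 0.9286 (lagging).

(a) P = 21.4 W  (b) Q = 8.552 VAR  (c) S = 23.04 VA  (d) PF = 0.9286 (lagging)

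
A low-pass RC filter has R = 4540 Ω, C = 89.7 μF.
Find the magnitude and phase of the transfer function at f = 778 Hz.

Step 1 — Angular frequency: ω = 2π·778 = 4888 rad/s.
Step 2 — Transfer function: H(jω) = 1/(1 + jωRC).
Step 3 — Denominator: 1 + jωRC = 1 + j·4888·4540·8.97e-05 = 1 + j1991.
Step 4 — H = 2.523e-07 - j0.0005023.
Step 5 — Magnitude: |H| = 0.0005023 (-66.0 dB); phase: φ = -90.0°.

|H| = 0.0005023 (-66.0 dB), φ = -90.0°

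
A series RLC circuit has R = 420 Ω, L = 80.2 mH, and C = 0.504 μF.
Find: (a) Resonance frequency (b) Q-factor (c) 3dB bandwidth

Step 1 — Resonance: ω₀ = 1/√(LC) = 1/√(0.0802·5.04e-07) = 4974 rad/s.
Step 2 — f₀ = ω₀/(2π) = 791.6 Hz.
Step 3 — Series Q: Q = ω₀L/R = 4974·0.0802/420 = 0.9498.
Step 4 — Bandwidth: Δω = ω₀/Q = 5237 rad/s; BW = Δω/(2π) = 833.5 Hz.

(a) f₀ = 791.6 Hz  (b) Q = 0.9498  (c) BW = 833.5 Hz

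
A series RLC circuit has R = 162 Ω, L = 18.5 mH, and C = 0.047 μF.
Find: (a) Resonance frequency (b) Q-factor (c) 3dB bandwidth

Step 1 — Resonance: ω₀ = 1/√(LC) = 1/√(0.0185·4.7e-08) = 3.391e+04 rad/s.
Step 2 — f₀ = ω₀/(2π) = 5397 Hz.
Step 3 — Series Q: Q = ω₀L/R = 3.391e+04·0.0185/162 = 3.873.
Step 4 — Bandwidth: Δω = ω₀/Q = 8757 rad/s; BW = Δω/(2π) = 1394 Hz.

(a) f₀ = 5397 Hz  (b) Q = 3.873  (c) BW = 1394 Hz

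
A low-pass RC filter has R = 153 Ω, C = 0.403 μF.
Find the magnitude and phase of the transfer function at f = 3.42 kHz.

Step 1 — Angular frequency: ω = 2π·3420 = 2.149e+04 rad/s.
Step 2 — Transfer function: H(jω) = 1/(1 + jωRC).
Step 3 — Denominator: 1 + jωRC = 1 + j·2.149e+04·153·4.03e-07 = 1 + j1.325.
Step 4 — H = 0.3629 - j0.4808.
Step 5 — Magnitude: |H| = 0.6024 (-4.4 dB); phase: φ = -53.0°.

|H| = 0.6024 (-4.4 dB), φ = -53.0°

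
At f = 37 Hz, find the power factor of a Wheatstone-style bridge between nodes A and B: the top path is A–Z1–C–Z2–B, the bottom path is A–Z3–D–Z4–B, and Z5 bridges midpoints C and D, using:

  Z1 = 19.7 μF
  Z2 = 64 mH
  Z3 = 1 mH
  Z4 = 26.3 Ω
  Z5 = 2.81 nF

Step 1 — Angular frequency: ω = 2π·f = 2π·37 = 232.5 rad/s.
Step 2 — Component impedances:
  Z1: Z = 1/(jωC) = -j/(ω·C) = 0 - j218.3 Ω
  Z2: Z = jωL = j·232.5·0.064 = 0 + j14.88 Ω
  Z3: Z = jωL = j·232.5·0.001 = 0 + j0.2325 Ω
  Z4: Z = R = 26.3 Ω
  Z5: Z = 1/(jωC) = -j/(ω·C) = 0 - j1.531e+06 Ω
Step 3 — Bridge requires nodal analysis (the Z5 bridge couples midpoints C and D, so the two paths cannot be reduced to a simple series/parallel combination). Setting node B to ground and injecting 1 A at node A, the 3-node admittance system at A, C, D solves to V_A = Z_AB = 25.93 - j3.123 Ω = 26.11∠-6.9° Ω.
Step 4 — Power factor: PF = cos(φ) = Re(Z)/|Z| = 25.926/26.113 = 0.9928.
Step 5 — Type: Im(Z) = -3.123 ⇒ leading (phase φ = -6.9°).

PF = 0.9928 (leading, φ = -6.9°)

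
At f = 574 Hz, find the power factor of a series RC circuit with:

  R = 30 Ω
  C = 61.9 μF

Step 1 — Angular frequency: ω = 2π·f = 2π·574 = 3607 rad/s.
Step 2 — Component impedances:
  R: Z = R = 30 Ω
  C: Z = 1/(jωC) = -j/(ω·C) = 0 - j4.479 Ω
Step 3 — Series combination: Z_total = R + C = 30 - j4.479 Ω = 30.33∠-8.5° Ω.
Step 4 — Power factor: PF = cos(φ) = Re(Z)/|Z| = 30/30.333 = 0.989.
Step 5 — Type: Im(Z) = -4.479 ⇒ leading (phase φ = -8.5°).

PF = 0.989 (leading, φ = -8.5°)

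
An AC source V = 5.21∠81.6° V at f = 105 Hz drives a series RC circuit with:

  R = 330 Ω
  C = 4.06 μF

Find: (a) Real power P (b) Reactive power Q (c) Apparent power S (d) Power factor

Step 1 — Angular frequency: ω = 2π·f = 2π·105 = 659.7 rad/s.
Step 2 — Component impedances:
  R: Z = R = 330 Ω
  C: Z = 1/(jωC) = -j/(ω·C) = 0 - j373.3 Ω
Step 3 — Series combination: Z_total = R + C = 330 - j373.3 Ω = 498.3∠-48.5° Ω.
Step 4 — Source phasor: V = 5.21∠81.6° V = 0.7611 + j5.154 V.
Step 5 — Current: I = V / Z = -0.006739 + j0.007995 A = 0.01046∠130.1° A.
Step 6 — Complex power: S = V·I* = 0.03608 - j0.04082 VA.
Step 7 — Real power: P = Re(S) = 0.03608 W.
Step 8 — Reactive power: Q = Im(S) = -0.04082 VAR.
Step 9 — Apparent power: |S| = 0.05448 VA.
Step 10 — Power factor: PF = P/|S| = 0.6623 (leading).

(a) P = 0.03608 W  (b) Q = -0.04082 VAR  (c) S = 0.05448 VA  (d) PF = 0.6623 (leading)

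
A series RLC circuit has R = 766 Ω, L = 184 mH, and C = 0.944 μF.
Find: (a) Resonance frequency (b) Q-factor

Step 1 — Resonance condition Im(Z)=0 gives ω₀ = 1/√(LC).
Step 2 — ω₀ = 1/√(0.184·9.44e-07) = 2399 rad/s.
Step 3 — f₀ = ω₀/(2π) = 381.9 Hz.
Step 4 — Series Q: Q = ω₀L/R = 2399·0.184/766 = 0.5764.

(a) f₀ = 381.9 Hz  (b) Q = 0.5764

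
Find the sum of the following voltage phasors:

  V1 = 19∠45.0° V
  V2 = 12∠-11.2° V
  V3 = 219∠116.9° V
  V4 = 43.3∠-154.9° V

Step 1 — Convert each phasor to rectangular form:
  V1 = 19·(cos(45.0°) + j·sin(45.0°)) = 13.44 + j13.44 V
  V2 = 12·(cos(-11.2°) + j·sin(-11.2°)) = 11.77 - j2.331 V
  V3 = 219·(cos(116.9°) + j·sin(116.9°)) = -99.08 + j195.3 V
  V4 = 43.3·(cos(-154.9°) + j·sin(-154.9°)) = -39.21 - j18.37 V
Step 2 — Sum components: V_total = -113.1 + j188 V.
Step 3 — Convert to polar: |V_total| = 219.4 V, ∠V_total = 121.0°.

V_total = 219.4∠121.0° V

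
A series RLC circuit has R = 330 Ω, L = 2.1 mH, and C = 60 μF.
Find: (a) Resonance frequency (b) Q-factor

Step 1 — Resonance condition Im(Z)=0 gives ω₀ = 1/√(LC).
Step 2 — ω₀ = 1/√(0.0021·6e-05) = 2817 rad/s.
Step 3 — f₀ = ω₀/(2π) = 448.4 Hz.
Step 4 — Series Q: Q = ω₀L/R = 2817·0.0021/330 = 0.01793.

(a) f₀ = 448.4 Hz  (b) Q = 0.01793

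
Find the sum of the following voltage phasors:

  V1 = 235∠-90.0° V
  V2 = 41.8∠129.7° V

Step 1 — Convert each phasor to rectangular form:
  V1 = 235·(cos(-90.0°) + j·sin(-90.0°)) = 0 - j235 V
  V2 = 41.8·(cos(129.7°) + j·sin(129.7°)) = -26.7 + j32.16 V
Step 2 — Sum components: V_total = -26.7 - j202.8 V.
Step 3 — Convert to polar: |V_total| = 204.6 V, ∠V_total = -97.5°.

V_total = 204.6∠-97.5° V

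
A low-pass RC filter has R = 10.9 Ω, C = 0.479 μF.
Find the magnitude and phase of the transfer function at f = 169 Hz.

Step 1 — Angular frequency: ω = 2π·169 = 1062 rad/s.
Step 2 — Transfer function: H(jω) = 1/(1 + jωRC).
Step 3 — Denominator: 1 + jωRC = 1 + j·1062·10.9·4.79e-07 = 1 + j0.005544.
Step 4 — H = 1 - j0.005544.
Step 5 — Magnitude: |H| = 1 (-0.0 dB); phase: φ = -0.3°.

|H| = 1 (-0.0 dB), φ = -0.3°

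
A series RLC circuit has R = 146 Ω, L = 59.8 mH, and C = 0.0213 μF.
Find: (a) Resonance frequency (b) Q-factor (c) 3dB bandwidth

Step 1 — Resonance: ω₀ = 1/√(LC) = 1/√(0.0598·2.13e-08) = 2.802e+04 rad/s.
Step 2 — f₀ = ω₀/(2π) = 4459 Hz.
Step 3 — Series Q: Q = ω₀L/R = 2.802e+04·0.0598/146 = 11.48.
Step 4 — Bandwidth: Δω = ω₀/Q = 2441 rad/s; BW = Δω/(2π) = 388.6 Hz.

(a) f₀ = 4459 Hz  (b) Q = 11.48  (c) BW = 388.6 Hz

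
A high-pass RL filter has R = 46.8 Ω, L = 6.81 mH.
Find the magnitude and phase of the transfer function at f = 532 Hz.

Step 1 — Angular frequency: ω = 2π·532 = 3343 rad/s.
Step 2 — Transfer function: H(jω) = jωL/(R + jωL).
Step 3 — Numerator jωL = j·22.76; denominator R + jωL = 46.8 + j22.76.
Step 4 — H = 0.1913 + j0.3933.
Step 5 — Magnitude: |H| = 0.4374 (-7.2 dB); phase: φ = 64.1°.

|H| = 0.4374 (-7.2 dB), φ = 64.1°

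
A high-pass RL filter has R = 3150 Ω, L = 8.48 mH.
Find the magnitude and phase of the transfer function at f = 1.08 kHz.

Step 1 — Angular frequency: ω = 2π·1080 = 6786 rad/s.
Step 2 — Transfer function: H(jω) = jωL/(R + jωL).
Step 3 — Numerator jωL = j·57.54; denominator R + jωL = 3150 + j57.54.
Step 4 — H = 0.0003336 + j0.01826.
Step 5 — Magnitude: |H| = 0.01826 (-34.8 dB); phase: φ = 89.0°.

|H| = 0.01826 (-34.8 dB), φ = 89.0°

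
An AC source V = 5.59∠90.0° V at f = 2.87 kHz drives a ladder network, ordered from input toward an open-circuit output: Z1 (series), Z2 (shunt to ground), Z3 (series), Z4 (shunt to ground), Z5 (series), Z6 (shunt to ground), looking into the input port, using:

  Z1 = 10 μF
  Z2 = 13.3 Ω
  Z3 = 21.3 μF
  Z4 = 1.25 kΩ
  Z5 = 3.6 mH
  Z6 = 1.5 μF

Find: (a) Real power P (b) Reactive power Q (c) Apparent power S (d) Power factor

Step 1 — Angular frequency: ω = 2π·f = 2π·2870 = 1.803e+04 rad/s.
Step 2 — Component impedances:
  Z1: Z = 1/(jωC) = -j/(ω·C) = 0 - j5.545 Ω
  Z2: Z = R = 13.3 Ω
  Z3: Z = 1/(jωC) = -j/(ω·C) = 0 - j2.604 Ω
  Z4: Z = R = 1250 Ω
  Z5: Z = jωL = j·1.803e+04·0.0036 = 0 + j64.92 Ω
  Z6: Z = 1/(jωC) = -j/(ω·C) = 0 - j36.97 Ω
Step 3 — Ladder network (open output): work backward from the far end, alternating series and parallel combinations. Z_in = 10.35 - j0.1827 Ω = 10.35∠-1.0° Ω.
Step 4 — Source phasor: V = 5.59∠90.0° V = 0 + j5.59 V.
Step 5 — Current: I = V / Z = -0.00953 + j0.5398 A = 0.5399∠91.0° A.
Step 6 — Complex power: S = V·I* = 3.018 - j0.05327 VA.
Step 7 — Real power: P = Re(S) = 3.018 W.
Step 8 — Reactive power: Q = Im(S) = -0.05327 VAR.
Step 9 — Apparent power: |S| = 3.018 VA.
Step 10 — Power factor: PF = P/|S| = 0.9998 (leading).

(a) P = 3.018 W  (b) Q = -0.05327 VAR  (c) S = 3.018 VA  (d) PF = 0.9998 (leading)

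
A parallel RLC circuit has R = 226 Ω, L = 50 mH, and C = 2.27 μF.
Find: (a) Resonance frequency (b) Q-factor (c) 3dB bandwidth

Step 1 — Resonance: ω₀ = 1/√(LC) = 1/√(0.05·2.27e-06) = 2968 rad/s.
Step 2 — f₀ = ω₀/(2π) = 472.4 Hz.
Step 3 — Parallel Q: Q = R/(ω₀L) = 226/(2968·0.05) = 1.523.
Step 4 — Bandwidth: Δω = ω₀/Q = 1949 rad/s; BW = Δω/(2π) = 310.2 Hz.

(a) f₀ = 472.4 Hz  (b) Q = 1.523  (c) BW = 310.2 Hz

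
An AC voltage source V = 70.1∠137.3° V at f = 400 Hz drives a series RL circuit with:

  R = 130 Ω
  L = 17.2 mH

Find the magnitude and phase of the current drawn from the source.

Step 1 — Angular frequency: ω = 2π·f = 2π·400 = 2513 rad/s.
Step 2 — Component impedances:
  R: Z = R = 130 Ω
  L: Z = jωL = j·2513·0.0172 = 0 + j43.23 Ω
Step 3 — Series combination: Z_total = R + L = 130 + j43.23 Ω = 137∠18.4° Ω.
Step 4 — Source phasor: V = 70.1∠137.3° V = -51.52 + j47.54 V.
Step 5 — Ohm's law: I = V / Z_total = (-51.52 + j47.54) / (130 + j43.23) = -0.2473 + j0.4479 A.
Step 6 — Convert to polar: |I| = 0.5117 A, ∠I = 118.9°.

I = 0.5117∠118.9° A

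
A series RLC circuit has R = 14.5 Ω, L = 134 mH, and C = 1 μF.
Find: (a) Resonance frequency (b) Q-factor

Step 1 — Resonance condition Im(Z)=0 gives ω₀ = 1/√(LC).
Step 2 — ω₀ = 1/√(0.134·1e-06) = 2732 rad/s.
Step 3 — f₀ = ω₀/(2π) = 434.8 Hz.
Step 4 — Series Q: Q = ω₀L/R = 2732·0.134/14.5 = 25.25.

(a) f₀ = 434.8 Hz  (b) Q = 25.25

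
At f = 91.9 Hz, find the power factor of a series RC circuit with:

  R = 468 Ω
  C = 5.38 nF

Step 1 — Angular frequency: ω = 2π·f = 2π·91.9 = 577.4 rad/s.
Step 2 — Component impedances:
  R: Z = R = 468 Ω
  C: Z = 1/(jωC) = -j/(ω·C) = 0 - j3.219e+05 Ω
Step 3 — Series combination: Z_total = R + C = 468 - j3.219e+05 Ω = 3.219e+05∠-89.9° Ω.
Step 4 — Power factor: PF = cos(φ) = Re(Z)/|Z| = 468/3.219e+05 = 0.001454.
Step 5 — Type: Im(Z) = -3.219e+05 ⇒ leading (phase φ = -89.9°).

PF = 0.001454 (leading, φ = -89.9°)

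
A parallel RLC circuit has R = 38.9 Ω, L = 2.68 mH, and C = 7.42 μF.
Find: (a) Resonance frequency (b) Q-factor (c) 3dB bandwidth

Step 1 — Resonance: ω₀ = 1/√(LC) = 1/√(0.00268·7.42e-06) = 7091 rad/s.
Step 2 — f₀ = ω₀/(2π) = 1129 Hz.
Step 3 — Parallel Q: Q = R/(ω₀L) = 38.9/(7091·0.00268) = 2.047.
Step 4 — Bandwidth: Δω = ω₀/Q = 3465 rad/s; BW = Δω/(2π) = 551.4 Hz.

(a) f₀ = 1129 Hz  (b) Q = 2.047  (c) BW = 551.4 Hz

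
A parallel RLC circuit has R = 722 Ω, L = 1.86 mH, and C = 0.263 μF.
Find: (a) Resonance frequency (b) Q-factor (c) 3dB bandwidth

Step 1 — Resonance: ω₀ = 1/√(LC) = 1/√(0.00186·2.63e-07) = 4.521e+04 rad/s.
Step 2 — f₀ = ω₀/(2π) = 7196 Hz.
Step 3 — Parallel Q: Q = R/(ω₀L) = 722/(4.521e+04·0.00186) = 8.585.
Step 4 — Bandwidth: Δω = ω₀/Q = 5266 rad/s; BW = Δω/(2π) = 838.2 Hz.

(a) f₀ = 7196 Hz  (b) Q = 8.585  (c) BW = 838.2 Hz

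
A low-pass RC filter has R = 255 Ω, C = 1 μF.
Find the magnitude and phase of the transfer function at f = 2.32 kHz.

Step 1 — Angular frequency: ω = 2π·2320 = 1.458e+04 rad/s.
Step 2 — Transfer function: H(jω) = 1/(1 + jωRC).
Step 3 — Denominator: 1 + jωRC = 1 + j·1.458e+04·255·1e-06 = 1 + j3.717.
Step 4 — H = 0.06749 - j0.2509.
Step 5 — Magnitude: |H| = 0.2598 (-11.7 dB); phase: φ = -74.9°.

|H| = 0.2598 (-11.7 dB), φ = -74.9°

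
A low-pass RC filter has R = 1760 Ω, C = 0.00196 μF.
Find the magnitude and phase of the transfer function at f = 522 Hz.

Step 1 — Angular frequency: ω = 2π·522 = 3280 rad/s.
Step 2 — Transfer function: H(jω) = 1/(1 + jωRC).
Step 3 — Denominator: 1 + jωRC = 1 + j·3280·1760·1.96e-09 = 1 + j0.01131.
Step 4 — H = 0.9999 - j0.01131.
Step 5 — Magnitude: |H| = 0.9999 (-0.0 dB); phase: φ = -0.6°.

|H| = 0.9999 (-0.0 dB), φ = -0.6°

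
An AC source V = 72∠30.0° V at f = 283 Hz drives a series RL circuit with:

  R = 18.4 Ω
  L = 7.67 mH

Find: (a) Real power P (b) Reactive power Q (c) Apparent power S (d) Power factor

Step 1 — Angular frequency: ω = 2π·f = 2π·283 = 1778 rad/s.
Step 2 — Component impedances:
  R: Z = R = 18.4 Ω
  L: Z = jωL = j·1778·0.00767 = 0 + j13.64 Ω
Step 3 — Series combination: Z_total = R + L = 18.4 + j13.64 Ω = 22.9∠36.5° Ω.
Step 4 — Source phasor: V = 72∠30.0° V = 62.35 + j36 V.
Step 5 — Current: I = V / Z = 3.123 - j0.3584 A = 3.144∠-6.5° A.
Step 6 — Complex power: S = V·I* = 181.8 + j134.8 VA.
Step 7 — Real power: P = Re(S) = 181.8 W.
Step 8 — Reactive power: Q = Im(S) = 134.8 VAR.
Step 9 — Apparent power: |S| = 226.3 VA.
Step 10 — Power factor: PF = P/|S| = 0.8034 (lagging).

(a) P = 181.8 W  (b) Q = 134.8 VAR  (c) S = 226.3 VA  (d) PF = 0.8034 (lagging)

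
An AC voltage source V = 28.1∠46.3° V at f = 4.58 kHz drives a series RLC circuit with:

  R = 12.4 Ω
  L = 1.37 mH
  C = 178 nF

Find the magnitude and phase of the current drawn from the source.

Step 1 — Angular frequency: ω = 2π·f = 2π·4580 = 2.878e+04 rad/s.
Step 2 — Component impedances:
  R: Z = R = 12.4 Ω
  L: Z = jωL = j·2.878e+04·0.00137 = 0 + j39.42 Ω
  C: Z = 1/(jωC) = -j/(ω·C) = 0 - j195.2 Ω
Step 3 — Series combination: Z_total = R + L + C = 12.4 - j155.8 Ω = 156.3∠-85.4° Ω.
Step 4 — Source phasor: V = 28.1∠46.3° V = 19.41 + j20.32 V.
Step 5 — Ohm's law: I = V / Z_total = (19.41 + j20.32) / (12.4 - j155.8) = -0.1197 + j0.1341 A.
Step 6 — Convert to polar: |I| = 0.1798 A, ∠I = 131.7°.

I = 0.1798∠131.7° A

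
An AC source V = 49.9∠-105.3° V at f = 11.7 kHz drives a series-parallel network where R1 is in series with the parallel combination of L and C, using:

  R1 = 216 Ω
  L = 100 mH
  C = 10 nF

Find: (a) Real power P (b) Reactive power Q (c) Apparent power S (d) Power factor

Step 1 — Angular frequency: ω = 2π·f = 2π·1.17e+04 = 7.351e+04 rad/s.
Step 2 — Component impedances:
  R1: Z = R = 216 Ω
  L: Z = jωL = j·7.351e+04·0.1 = 0 + j7351 Ω
  C: Z = 1/(jωC) = -j/(ω·C) = 0 - j1360 Ω
Step 3 — Parallel branch: L || C = 1/(1/L + 1/C) = 0 - j1669 Ω.
Step 4 — Series with R1: Z_total = R1 + (L || C) = 216 - j1669 Ω = 1683∠-82.6° Ω.
Step 5 — Source phasor: V = 49.9∠-105.3° V = -13.17 - j48.13 V.
Step 6 — Current: I = V / Z = 0.02736 - j0.01143 A = 0.02965∠-22.7° A.
Step 7 — Complex power: S = V·I* = 0.1899 - j1.467 VA.
Step 8 — Real power: P = Re(S) = 0.1899 W.
Step 9 — Reactive power: Q = Im(S) = -1.467 VAR.
Step 10 — Apparent power: |S| = 1.479 VA.
Step 11 — Power factor: PF = P/|S| = 0.1283 (leading).

(a) P = 0.1899 W  (b) Q = -1.467 VAR  (c) S = 1.479 VA  (d) PF = 0.1283 (leading)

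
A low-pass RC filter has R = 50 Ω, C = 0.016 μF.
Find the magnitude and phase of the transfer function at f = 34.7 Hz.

Step 1 — Angular frequency: ω = 2π·34.7 = 218 rad/s.
Step 2 — Transfer function: H(jω) = 1/(1 + jωRC).
Step 3 — Denominator: 1 + jωRC = 1 + j·218·50·1.6e-08 = 1 + j0.0001744.
Step 4 — H = 1 - j0.0001744.
Step 5 — Magnitude: |H| = 1 (-0.0 dB); phase: φ = -0.0°.

|H| = 1 (-0.0 dB), φ = -0.0°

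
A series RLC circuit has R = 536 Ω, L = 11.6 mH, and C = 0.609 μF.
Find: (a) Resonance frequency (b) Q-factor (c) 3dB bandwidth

Step 1 — Resonance: ω₀ = 1/√(LC) = 1/√(0.0116·6.09e-07) = 1.19e+04 rad/s.
Step 2 — f₀ = ω₀/(2π) = 1894 Hz.
Step 3 — Series Q: Q = ω₀L/R = 1.19e+04·0.0116/536 = 0.2575.
Step 4 — Bandwidth: Δω = ω₀/Q = 4.621e+04 rad/s; BW = Δω/(2π) = 7354 Hz.

(a) f₀ = 1894 Hz  (b) Q = 0.2575  (c) BW = 7354 Hz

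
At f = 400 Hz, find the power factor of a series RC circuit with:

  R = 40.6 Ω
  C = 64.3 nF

Step 1 — Angular frequency: ω = 2π·f = 2π·400 = 2513 rad/s.
Step 2 — Component impedances:
  R: Z = R = 40.6 Ω
  C: Z = 1/(jωC) = -j/(ω·C) = 0 - j6188 Ω
Step 3 — Series combination: Z_total = R + C = 40.6 - j6188 Ω = 6188∠-89.6° Ω.
Step 4 — Power factor: PF = cos(φ) = Re(Z)/|Z| = 40.6/6188 = 0.006561.
Step 5 — Type: Im(Z) = -6188 ⇒ leading (phase φ = -89.6°).

PF = 0.006561 (leading, φ = -89.6°)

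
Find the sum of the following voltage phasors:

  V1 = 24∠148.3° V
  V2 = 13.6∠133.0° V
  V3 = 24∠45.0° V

Step 1 — Convert each phasor to rectangular form:
  V1 = 24·(cos(148.3°) + j·sin(148.3°)) = -20.42 + j12.61 V
  V2 = 13.6·(cos(133.0°) + j·sin(133.0°)) = -9.275 + j9.946 V
  V3 = 24·(cos(45.0°) + j·sin(45.0°)) = 16.97 + j16.97 V
Step 2 — Sum components: V_total = -12.72 + j39.53 V.
Step 3 — Convert to polar: |V_total| = 41.53 V, ∠V_total = 107.8°.

V_total = 41.53∠107.8° V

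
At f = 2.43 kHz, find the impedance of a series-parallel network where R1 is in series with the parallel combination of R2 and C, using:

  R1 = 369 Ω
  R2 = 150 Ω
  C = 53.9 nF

Step 1 — Angular frequency: ω = 2π·f = 2π·2430 = 1.527e+04 rad/s.
Step 2 — Component impedances:
  R1: Z = R = 369 Ω
  R2: Z = R = 150 Ω
  C: Z = 1/(jωC) = -j/(ω·C) = 0 - j1215 Ω
Step 3 — Parallel branch: R2 || C = 1/(1/R2 + 1/C) = 147.7 - j18.24 Ω.
Step 4 — Series with R1: Z_total = R1 + (R2 || C) = 516.7 - j18.24 Ω = 517.1∠-2.0° Ω.

Z = 516.7 - j18.24 Ω = 517.1∠-2.0° Ω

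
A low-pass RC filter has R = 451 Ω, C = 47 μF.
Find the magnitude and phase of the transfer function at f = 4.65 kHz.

Step 1 — Angular frequency: ω = 2π·4650 = 2.922e+04 rad/s.
Step 2 — Transfer function: H(jω) = 1/(1 + jωRC).
Step 3 — Denominator: 1 + jωRC = 1 + j·2.922e+04·451·4.7e-05 = 1 + j619.3.
Step 4 — H = 2.607e-06 - j0.001615.
Step 5 — Magnitude: |H| = 0.001615 (-55.8 dB); phase: φ = -89.9°.

|H| = 0.001615 (-55.8 dB), φ = -89.9°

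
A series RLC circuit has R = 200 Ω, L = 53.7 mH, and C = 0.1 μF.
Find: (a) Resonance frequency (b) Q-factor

Step 1 — Resonance condition Im(Z)=0 gives ω₀ = 1/√(LC).
Step 2 — ω₀ = 1/√(0.0537·1e-07) = 1.365e+04 rad/s.
Step 3 — f₀ = ω₀/(2π) = 2172 Hz.
Step 4 — Series Q: Q = ω₀L/R = 1.365e+04·0.0537/200 = 3.664.

(a) f₀ = 2172 Hz  (b) Q = 3.664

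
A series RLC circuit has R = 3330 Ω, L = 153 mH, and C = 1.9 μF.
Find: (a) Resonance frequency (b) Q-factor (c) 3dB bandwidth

Step 1 — Resonance condition Im(Z)=0 gives ω₀ = 1/√(LC).
Step 2 — ω₀ = 1/√(0.153·1.9e-06) = 1855 rad/s.
Step 3 — f₀ = ω₀/(2π) = 295.2 Hz.
Step 4 — Series Q: Q = ω₀L/R = 1855·0.153/3330 = 0.08522.
Step 5 — 3dB bandwidth: Δω = ω₀/Q = 2.176e+04 rad/s; BW = Δω/(2π) = 3464 Hz.

(a) f₀ = 295.2 Hz  (b) Q = 0.08522  (c) BW = 3464 Hz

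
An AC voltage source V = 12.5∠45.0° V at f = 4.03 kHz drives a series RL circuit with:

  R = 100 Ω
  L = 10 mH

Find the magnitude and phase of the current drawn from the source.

Step 1 — Angular frequency: ω = 2π·f = 2π·4030 = 2.532e+04 rad/s.
Step 2 — Component impedances:
  R: Z = R = 100 Ω
  L: Z = jωL = j·2.532e+04·0.01 = 0 + j253.2 Ω
Step 3 — Series combination: Z_total = R + L = 100 + j253.2 Ω = 272.2∠68.4° Ω.
Step 4 — Source phasor: V = 12.5∠45.0° V = 8.839 + j8.839 V.
Step 5 — Ohm's law: I = V / Z_total = (8.839 + j8.839) / (100 + j253.2) = 0.04212 - j0.01827 A.
Step 6 — Convert to polar: |I| = 0.04591 A, ∠I = -23.4°.

I = 0.04591∠-23.4° A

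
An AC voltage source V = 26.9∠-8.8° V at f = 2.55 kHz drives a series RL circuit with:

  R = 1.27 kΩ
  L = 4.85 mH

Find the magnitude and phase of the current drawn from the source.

Step 1 — Angular frequency: ω = 2π·f = 2π·2550 = 1.602e+04 rad/s.
Step 2 — Component impedances:
  R: Z = R = 1270 Ω
  L: Z = jωL = j·1.602e+04·0.00485 = 0 + j77.71 Ω
Step 3 — Series combination: Z_total = R + L = 1270 + j77.71 Ω = 1272∠3.5° Ω.
Step 4 — Source phasor: V = 26.9∠-8.8° V = 26.58 - j4.115 V.
Step 5 — Ohm's law: I = V / Z_total = (26.58 - j4.115) / (1270 + j77.71) = 0.02066 - j0.004504 A.
Step 6 — Convert to polar: |I| = 0.02114 A, ∠I = -12.3°.

I = 0.02114∠-12.3° A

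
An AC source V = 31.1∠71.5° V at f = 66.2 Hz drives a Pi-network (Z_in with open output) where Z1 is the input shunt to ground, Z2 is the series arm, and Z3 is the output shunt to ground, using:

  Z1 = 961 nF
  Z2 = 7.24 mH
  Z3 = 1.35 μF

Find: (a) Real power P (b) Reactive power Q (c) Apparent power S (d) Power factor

Step 1 — Angular frequency: ω = 2π·f = 2π·66.2 = 415.9 rad/s.
Step 2 — Component impedances:
  Z1: Z = 1/(jωC) = -j/(ω·C) = 0 - j2502 Ω
  Z2: Z = jωL = j·415.9·0.00724 = 0 + j3.011 Ω
  Z3: Z = 1/(jωC) = -j/(ω·C) = 0 - j1781 Ω
Step 3 — With open output, the series arm Z2 and the output shunt Z3 appear in series to ground: Z2 + Z3 = 0 - j1778 Ω.
Step 4 — Parallel with input shunt Z1: Z_in = Z1 || (Z2 + Z3) = 0 - j1039 Ω = 1039∠-90.0° Ω.
Step 5 — Source phasor: V = 31.1∠71.5° V = 9.868 + j29.49 V.
Step 6 — Current: I = V / Z = -0.02838 + j0.009495 A = 0.02992∠161.5° A.
Step 7 — Complex power: S = V·I* = 0 - j0.9307 VA.
Step 8 — Real power: P = Re(S) = 0 W.
Step 9 — Reactive power: Q = Im(S) = -0.9307 VAR.
Step 10 — Apparent power: |S| = 0.9307 VA.
Step 11 — Power factor: PF = P/|S| = 0 (leading).

(a) P = 0 W  (b) Q = -0.9307 VAR  (c) S = 0.9307 VA  (d) PF = 0 (leading)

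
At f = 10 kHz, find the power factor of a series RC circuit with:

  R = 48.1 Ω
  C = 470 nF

Step 1 — Angular frequency: ω = 2π·f = 2π·1e+04 = 6.283e+04 rad/s.
Step 2 — Component impedances:
  R: Z = R = 48.1 Ω
  C: Z = 1/(jωC) = -j/(ω·C) = 0 - j33.86 Ω
Step 3 — Series combination: Z_total = R + C = 48.1 - j33.86 Ω = 58.82∠-35.1° Ω.
Step 4 — Power factor: PF = cos(φ) = Re(Z)/|Z| = 48.1/58.82 = 0.8177.
Step 5 — Type: Im(Z) = -33.86 ⇒ leading (phase φ = -35.1°).

PF = 0.8177 (leading, φ = -35.1°)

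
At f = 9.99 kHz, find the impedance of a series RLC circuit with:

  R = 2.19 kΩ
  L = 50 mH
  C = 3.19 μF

Step 1 — Angular frequency: ω = 2π·f = 2π·9990 = 6.277e+04 rad/s.
Step 2 — Component impedances:
  R: Z = R = 2190 Ω
  L: Z = jωL = j·6.277e+04·0.05 = 0 + j3138 Ω
  C: Z = 1/(jωC) = -j/(ω·C) = 0 - j4.994 Ω
Step 3 — Series combination: Z_total = R + L + C = 2190 + j3133 Ω = 3823∠55.0° Ω.

Z = 2190 + j3133 Ω = 3823∠55.0° Ω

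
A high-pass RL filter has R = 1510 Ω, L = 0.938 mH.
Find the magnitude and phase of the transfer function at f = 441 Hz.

Step 1 — Angular frequency: ω = 2π·441 = 2771 rad/s.
Step 2 — Transfer function: H(jω) = jωL/(R + jωL).
Step 3 — Numerator jωL = j·2.599; denominator R + jωL = 1510 + j2.599.
Step 4 — H = 2.963e-06 + j0.001721.
Step 5 — Magnitude: |H| = 0.001721 (-55.3 dB); phase: φ = 89.9°.

|H| = 0.001721 (-55.3 dB), φ = 89.9°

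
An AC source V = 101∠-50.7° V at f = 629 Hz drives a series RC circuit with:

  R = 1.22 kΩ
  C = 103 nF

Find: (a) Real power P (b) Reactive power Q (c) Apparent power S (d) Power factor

Step 1 — Angular frequency: ω = 2π·f = 2π·629 = 3952 rad/s.
Step 2 — Component impedances:
  R: Z = R = 1220 Ω
  C: Z = 1/(jωC) = -j/(ω·C) = 0 - j2457 Ω
Step 3 — Series combination: Z_total = R + C = 1220 - j2457 Ω = 2743∠-63.6° Ω.
Step 4 — Source phasor: V = 101∠-50.7° V = 63.97 - j78.16 V.
Step 5 — Current: I = V / Z = 0.0359 + j0.008214 A = 0.03682∠12.9° A.
Step 6 — Complex power: S = V·I* = 1.654 - j3.331 VA.
Step 7 — Real power: P = Re(S) = 1.654 W.
Step 8 — Reactive power: Q = Im(S) = -3.331 VAR.
Step 9 — Apparent power: |S| = 3.719 VA.
Step 10 — Power factor: PF = P/|S| = 0.4448 (leading).

(a) P = 1.654 W  (b) Q = -3.331 VAR  (c) S = 3.719 VA  (d) PF = 0.4448 (leading)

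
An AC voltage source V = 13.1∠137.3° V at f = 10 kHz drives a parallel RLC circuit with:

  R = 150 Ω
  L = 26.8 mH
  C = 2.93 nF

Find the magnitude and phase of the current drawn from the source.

Step 1 — Angular frequency: ω = 2π·f = 2π·1e+04 = 6.283e+04 rad/s.
Step 2 — Component impedances:
  R: Z = R = 150 Ω
  L: Z = jωL = j·6.283e+04·0.0268 = 0 + j1684 Ω
  C: Z = 1/(jωC) = -j/(ω·C) = 0 - j5432 Ω
Step 3 — Parallel combination: 1/Z_total = 1/R + 1/L + 1/C; Z_total = 149.4 + j9.185 Ω = 149.7∠3.5° Ω.
Step 4 — Source phasor: V = 13.1∠137.3° V = -9.627 + j8.884 V.
Step 5 — Ohm's law: I = V / Z_total = (-9.627 + j8.884) / (149.4 + j9.185) = -0.06054 + j0.06317 A.
Step 6 — Convert to polar: |I| = 0.0875 A, ∠I = 133.8°.

I = 0.0875∠133.8° A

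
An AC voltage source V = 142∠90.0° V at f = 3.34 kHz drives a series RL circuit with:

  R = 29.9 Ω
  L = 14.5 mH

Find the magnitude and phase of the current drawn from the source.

Step 1 — Angular frequency: ω = 2π·f = 2π·3340 = 2.099e+04 rad/s.
Step 2 — Component impedances:
  R: Z = R = 29.9 Ω
  L: Z = jωL = j·2.099e+04·0.0145 = 0 + j304.3 Ω
Step 3 — Series combination: Z_total = R + L = 29.9 + j304.3 Ω = 305.8∠84.4° Ω.
Step 4 — Source phasor: V = 142∠90.0° V = 0 + j142 V.
Step 5 — Ohm's law: I = V / Z_total = (0 + j142) / (29.9 + j304.3) = 0.4622 + j0.04541 A.
Step 6 — Convert to polar: |I| = 0.4644 A, ∠I = 5.6°.

I = 0.4644∠5.6° A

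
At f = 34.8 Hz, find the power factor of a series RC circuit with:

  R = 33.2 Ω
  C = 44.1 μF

Step 1 — Angular frequency: ω = 2π·f = 2π·34.8 = 218.7 rad/s.
Step 2 — Component impedances:
  R: Z = R = 33.2 Ω
  C: Z = 1/(jωC) = -j/(ω·C) = 0 - j103.7 Ω
Step 3 — Series combination: Z_total = R + C = 33.2 - j103.7 Ω = 108.9∠-72.2° Ω.
Step 4 — Power factor: PF = cos(φ) = Re(Z)/|Z| = 33.2/108.9 = 0.3049.
Step 5 — Type: Im(Z) = -103.7 ⇒ leading (phase φ = -72.2°).

PF = 0.3049 (leading, φ = -72.2°)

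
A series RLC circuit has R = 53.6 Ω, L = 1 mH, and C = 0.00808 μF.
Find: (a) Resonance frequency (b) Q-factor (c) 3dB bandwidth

Step 1 — Resonance: ω₀ = 1/√(LC) = 1/√(0.001·8.08e-09) = 3.518e+05 rad/s.
Step 2 — f₀ = ω₀/(2π) = 5.599e+04 Hz.
Step 3 — Series Q: Q = ω₀L/R = 3.518e+05·0.001/53.6 = 6.563.
Step 4 — Bandwidth: Δω = ω₀/Q = 5.36e+04 rad/s; BW = Δω/(2π) = 8531 Hz.

(a) f₀ = 5.599e+04 Hz  (b) Q = 6.563  (c) BW = 8531 Hz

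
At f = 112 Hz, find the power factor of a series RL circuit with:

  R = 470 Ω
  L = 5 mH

Step 1 — Angular frequency: ω = 2π·f = 2π·112 = 703.7 rad/s.
Step 2 — Component impedances:
  R: Z = R = 470 Ω
  L: Z = jωL = j·703.7·0.005 = 0 + j3.519 Ω
Step 3 — Series combination: Z_total = R + L = 470 + j3.519 Ω = 470∠0.4° Ω.
Step 4 — Power factor: PF = cos(φ) = Re(Z)/|Z| = 470/470 = 1.
Step 5 — Type: Im(Z) = 3.519 ⇒ lagging (phase φ = 0.4°).

PF = 1 (lagging, φ = 0.4°)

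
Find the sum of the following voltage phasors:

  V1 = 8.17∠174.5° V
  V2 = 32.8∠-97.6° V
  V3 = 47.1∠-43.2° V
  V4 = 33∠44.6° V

Step 1 — Convert each phasor to rectangular form:
  V1 = 8.17·(cos(174.5°) + j·sin(174.5°)) = -8.132 + j0.7831 V
  V2 = 32.8·(cos(-97.6°) + j·sin(-97.6°)) = -4.338 - j32.51 V
  V3 = 47.1·(cos(-43.2°) + j·sin(-43.2°)) = 34.33 - j32.24 V
  V4 = 33·(cos(44.6°) + j·sin(44.6°)) = 23.5 + j23.17 V
Step 2 — Sum components: V_total = 45.36 - j40.8 V.
Step 3 — Convert to polar: |V_total| = 61.01 V, ∠V_total = -42.0°.

V_total = 61.01∠-42.0° V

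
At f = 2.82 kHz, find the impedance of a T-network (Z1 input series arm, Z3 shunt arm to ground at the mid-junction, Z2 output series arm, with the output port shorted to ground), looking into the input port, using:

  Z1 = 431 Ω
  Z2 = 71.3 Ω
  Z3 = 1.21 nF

Step 1 — Angular frequency: ω = 2π·f = 2π·2820 = 1.772e+04 rad/s.
Step 2 — Component impedances:
  Z1: Z = R = 431 Ω
  Z2: Z = R = 71.3 Ω
  Z3: Z = 1/(jωC) = -j/(ω·C) = 0 - j4.664e+04 Ω
Step 3 — With the output port shorted to ground, the output series arm Z2 runs from the junction to ground; the shunt arm Z3 also runs from the junction to ground. They appear in parallel: Z3 || Z2 = 71.3 - j0.109 Ω.
Step 4 — Series with input arm Z1: Z_in = Z1 + (Z3 || Z2) = 502.3 - j0.109 Ω = 502.3∠-0.0° Ω.

Z = 502.3 - j0.109 Ω = 502.3∠-0.0° Ω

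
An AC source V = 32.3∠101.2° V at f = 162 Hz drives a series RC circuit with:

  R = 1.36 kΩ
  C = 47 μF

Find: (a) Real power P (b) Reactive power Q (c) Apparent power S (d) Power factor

Step 1 — Angular frequency: ω = 2π·f = 2π·162 = 1018 rad/s.
Step 2 — Component impedances:
  R: Z = R = 1360 Ω
  C: Z = 1/(jωC) = -j/(ω·C) = 0 - j20.9 Ω
Step 3 — Series combination: Z_total = R + C = 1360 - j20.9 Ω = 1360∠-0.9° Ω.
Step 4 — Source phasor: V = 32.3∠101.2° V = -6.274 + j31.68 V.
Step 5 — Current: I = V / Z = -0.00497 + j0.02322 A = 0.02375∠102.1° A.
Step 6 — Complex power: S = V·I* = 0.7669 - j0.01179 VA.
Step 7 — Real power: P = Re(S) = 0.7669 W.
Step 8 — Reactive power: Q = Im(S) = -0.01179 VAR.
Step 9 — Apparent power: |S| = 0.767 VA.
Step 10 — Power factor: PF = P/|S| = 0.9999 (leading).

(a) P = 0.7669 W  (b) Q = -0.01179 VAR  (c) S = 0.767 VA  (d) PF = 0.9999 (leading)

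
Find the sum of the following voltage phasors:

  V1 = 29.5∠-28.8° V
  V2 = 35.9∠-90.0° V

Step 1 — Convert each phasor to rectangular form:
  V1 = 29.5·(cos(-28.8°) + j·sin(-28.8°)) = 25.85 - j14.21 V
  V2 = 35.9·(cos(-90.0°) + j·sin(-90.0°)) = 0 - j35.9 V
Step 2 — Sum components: V_total = 25.85 - j50.11 V.
Step 3 — Convert to polar: |V_total| = 56.39 V, ∠V_total = -62.7°.

V_total = 56.39∠-62.7° V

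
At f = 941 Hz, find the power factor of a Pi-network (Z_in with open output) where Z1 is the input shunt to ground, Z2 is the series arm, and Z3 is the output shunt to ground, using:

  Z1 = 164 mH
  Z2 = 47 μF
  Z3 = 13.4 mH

Step 1 — Angular frequency: ω = 2π·f = 2π·941 = 5912 rad/s.
Step 2 — Component impedances:
  Z1: Z = jωL = j·5912·0.164 = 0 + j969.6 Ω
  Z2: Z = 1/(jωC) = -j/(ω·C) = 0 - j3.599 Ω
  Z3: Z = jωL = j·5912·0.0134 = 0 + j79.23 Ω
Step 3 — With open output, the series arm Z2 and the output shunt Z3 appear in series to ground: Z2 + Z3 = 0 + j75.63 Ω.
Step 4 — Parallel with input shunt Z1: Z_in = Z1 || (Z2 + Z3) = 0 + j70.16 Ω = 70.16∠90.0° Ω.
Step 5 — Power factor: PF = cos(φ) = Re(Z)/|Z| = -0/70.16 = -0.
Step 6 — Type: Im(Z) = 70.16 ⇒ lagging (phase φ = 90.0°).

PF = -0 (lagging, φ = 90.0°)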